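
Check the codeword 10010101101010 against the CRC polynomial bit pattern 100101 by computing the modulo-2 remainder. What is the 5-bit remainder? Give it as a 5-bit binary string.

Modulo-2 division of 10010101101010 by 100101:
  pos 0: 100101 XOR 100101 = 000000
  pos 7: 110101 XOR 100101 = 010000
  pos 8: 100000 XOR 100101 = 000101
Remainder = 00101 (nonzero — an error is detected).

00101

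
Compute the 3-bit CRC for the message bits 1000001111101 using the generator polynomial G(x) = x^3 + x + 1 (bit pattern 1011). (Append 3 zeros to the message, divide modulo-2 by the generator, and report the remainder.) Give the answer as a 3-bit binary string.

Append 3 zeros: 1000001111101000. Divide by 1011 (XOR where the leading bit is 1):
  pos 0: 1000 XOR 1011 = 0011
  pos 2: 1100 XOR 1011 = 0111
  pos 3: 1111 XOR 1011 = 0100
  pos 4: 1001 XOR 1011 = 0010
  pos 6: 1011 XOR 1011 = 0000
  pos 10: 1010 XOR 1011 = 0001
Remainder (last 3 bits) = 100. This is the CRC / FCS.

100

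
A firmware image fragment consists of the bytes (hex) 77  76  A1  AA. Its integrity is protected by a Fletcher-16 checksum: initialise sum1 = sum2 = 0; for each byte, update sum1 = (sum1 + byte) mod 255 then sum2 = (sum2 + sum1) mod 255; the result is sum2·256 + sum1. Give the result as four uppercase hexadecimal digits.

Running sums (mod 255):
  after byte 0 (77): sum1=119, sum2=119
  after byte 1 (76): sum1=237, sum2=101
  after byte 2 (A1): sum1=143, sum2=244
  after byte 3 (AA): sum1=58, sum2=47
Checksum = sum2·256 + sum1 = 47·256 + 58 = 12090 = 0x2F3A.

2F3A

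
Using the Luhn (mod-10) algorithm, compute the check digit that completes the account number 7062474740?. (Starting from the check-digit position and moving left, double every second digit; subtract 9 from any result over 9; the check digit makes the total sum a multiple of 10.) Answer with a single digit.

1

Partial digits right→left: 0 4 7 4 7 4 2 6 0 7
Double every second digit counting from the check-digit position (so the 1st, 3rd, 5th, ... of the partial from the right).
  doubled (with −9 where >9): 0 5 5 4 0 → sum 14
  kept as-is: 4 4 4 6 7 → sum 25
Total = 14 + 25 = 39.
Check digit = (10 − (39 mod 10)) mod 10 = 1.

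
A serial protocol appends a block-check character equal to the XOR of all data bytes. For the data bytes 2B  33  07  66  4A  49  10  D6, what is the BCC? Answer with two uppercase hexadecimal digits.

BC

XOR the bytes together:
  start with 0x2B
  0x2B ⊕ 0x33 = 0x18
  0x18 ⊕ 0x07 = 0x1F
  0x1F ⊕ 0x66 = 0x79
  0x79 ⊕ 0x4A = 0x33
  0x33 ⊕ 0x49 = 0x7A
  0x7A ⊕ 0x10 = 0x6A
  0x6A ⊕ 0xD6 = 0xBC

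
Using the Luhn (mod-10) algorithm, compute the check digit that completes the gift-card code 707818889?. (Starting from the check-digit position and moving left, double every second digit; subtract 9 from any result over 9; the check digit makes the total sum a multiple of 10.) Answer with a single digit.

Partial digits right→left: 9 8 8 8 1 8 7 0 7
Double every second digit counting from the check-digit position (so the 1st, 3rd, 5th, ... of the partial from the right).
  doubled (with −9 where >9): 9 7 2 5 5 → sum 28
  kept as-is: 8 8 8 0 → sum 24
Total = 28 + 24 = 52.
Check digit = (10 − (52 mod 10)) mod 10 = 8.

8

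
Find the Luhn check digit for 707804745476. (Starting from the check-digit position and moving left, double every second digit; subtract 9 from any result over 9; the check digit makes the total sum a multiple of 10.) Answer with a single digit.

Partial digits right→left: 6 7 4 5 4 7 4 0 8 7 0 7
Double every second digit counting from the check-digit position (so the 1st, 3rd, 5th, ... of the partial from the right).
  doubled (with −9 where >9): 3 8 8 8 7 0 → sum 34
  kept as-is: 7 5 7 0 7 7 → sum 33
Total = 34 + 33 = 67.
Check digit = (10 − (67 mod 10)) mod 10 = 3.

3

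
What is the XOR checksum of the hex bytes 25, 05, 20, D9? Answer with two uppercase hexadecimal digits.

XOR the bytes together:
  start with 0x25
  0x25 ⊕ 0x05 = 0x20
  0x20 ⊕ 0x20 = 0x00
  0x00 ⊕ 0xD9 = 0xD9

D9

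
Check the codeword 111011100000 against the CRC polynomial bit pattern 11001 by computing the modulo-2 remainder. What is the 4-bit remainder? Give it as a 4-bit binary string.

Modulo-2 division of 111011100000 by 11001:
  pos 0: 11101 XOR 11001 = 00100
  pos 2: 10011 XOR 11001 = 01010
  pos 3: 10100 XOR 11001 = 01101
  pos 4: 11010 XOR 11001 = 00011
  pos 7: 11000 XOR 11001 = 00001
Remainder = 0001 (nonzero — an error is detected).

0001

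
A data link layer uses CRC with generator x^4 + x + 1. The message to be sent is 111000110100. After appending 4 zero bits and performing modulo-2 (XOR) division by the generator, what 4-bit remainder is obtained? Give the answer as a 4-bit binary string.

Append 4 zeros: 1110001101000000. Divide by 10011 (XOR where the leading bit is 1):
  pos 0: 11100 XOR 10011 = 01111
  pos 1: 11110 XOR 10011 = 01101
  pos 2: 11011 XOR 10011 = 01000
  pos 3: 10001 XOR 10011 = 00010
  pos 6: 10010 XOR 10011 = 00001
  pos 10: 10000 XOR 10011 = 00011
Remainder (last 4 bits) = 0110. This is the CRC / FCS.

0110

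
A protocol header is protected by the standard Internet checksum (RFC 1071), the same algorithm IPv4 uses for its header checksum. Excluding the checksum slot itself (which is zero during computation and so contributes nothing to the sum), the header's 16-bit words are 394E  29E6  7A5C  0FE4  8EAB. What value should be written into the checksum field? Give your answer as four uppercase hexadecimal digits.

One's-complement addition (fold any carry out of bit 15 back into bit 0):
  0x394E + 0x29E6 = 0x06334
  0x6334 + 0x7A5C = 0x0DD90
  0xDD90 + 0x0FE4 = 0x0ED74
  0xED74 + 0x8EAB = 0x17C1F → wrap carry → 0x7C20
One's-complement sum = 0x7C20.
Checksum = ~0x7C20 & 0xFFFF = 0x83DF.

83DF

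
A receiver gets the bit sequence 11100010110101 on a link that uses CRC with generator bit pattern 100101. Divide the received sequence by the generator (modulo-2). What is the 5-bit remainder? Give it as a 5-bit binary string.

10001

Modulo-2 division of 11100010110101 by 100101:
  pos 0: 111000 XOR 100101 = 011101
  pos 1: 111011 XOR 100101 = 011110
  pos 2: 111100 XOR 100101 = 011001
  pos 3: 110011 XOR 100101 = 010110
  pos 4: 101101 XOR 100101 = 001000
  pos 6: 100001 XOR 100101 = 000100
Remainder = 10001 (nonzero — an error is detected).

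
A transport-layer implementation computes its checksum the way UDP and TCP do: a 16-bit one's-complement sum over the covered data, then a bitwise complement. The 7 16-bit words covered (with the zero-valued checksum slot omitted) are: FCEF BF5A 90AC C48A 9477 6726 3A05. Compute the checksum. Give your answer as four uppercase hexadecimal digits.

B8DA

One's-complement addition (fold any carry out of bit 15 back into bit 0):
  0xFCEF + 0xBF5A = 0x1BC49 → wrap carry → 0xBC4A
  0xBC4A + 0x90AC = 0x14CF6 → wrap carry → 0x4CF7
  0x4CF7 + 0xC48A = 0x11181 → wrap carry → 0x1182
  0x1182 + 0x9477 = 0x0A5F9
  0xA5F9 + 0x6726 = 0x10D1F → wrap carry → 0x0D20
  0x0D20 + 0x3A05 = 0x04725
One's-complement sum = 0x4725.
Checksum = ~0x4725 & 0xFFFF = 0xB8DA.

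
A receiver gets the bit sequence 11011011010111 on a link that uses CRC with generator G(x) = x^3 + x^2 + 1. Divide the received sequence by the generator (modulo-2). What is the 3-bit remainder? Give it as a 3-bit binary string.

Modulo-2 division of 11011011010111 by 1101:
  pos 0: 1101 XOR 1101 = 0000
  pos 4: 1011 XOR 1101 = 0110
  pos 5: 1100 XOR 1101 = 0001
  pos 8: 1101 XOR 1101 = 0000
Remainder = 011 (nonzero — an error is detected).

011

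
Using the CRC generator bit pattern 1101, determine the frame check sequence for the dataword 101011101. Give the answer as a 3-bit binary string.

010

Append 3 zeros: 101011101000. Divide by 1101 (XOR where the leading bit is 1):
  pos 0: 1010 XOR 1101 = 0111
  pos 1: 1111 XOR 1101 = 0010
  pos 3: 1011 XOR 1101 = 0110
  pos 4: 1100 XOR 1101 = 0001
  pos 7: 1100 XOR 1101 = 0001
Remainder (last 3 bits) = 010. This is the CRC / FCS.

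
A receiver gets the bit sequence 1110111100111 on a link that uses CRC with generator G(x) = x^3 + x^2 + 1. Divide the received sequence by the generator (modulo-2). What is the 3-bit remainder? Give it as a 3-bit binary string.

000

Modulo-2 division of 1110111100111 by 1101:
  pos 0: 1110 XOR 1101 = 0011
  pos 2: 1111 XOR 1101 = 0010
  pos 4: 1011 XOR 1101 = 0110
  pos 5: 1100 XOR 1101 = 0001
  pos 8: 1011 XOR 1101 = 0110
  pos 9: 1101 XOR 1101 = 0000
Remainder = 000 (zero — the frame passes the CRC check).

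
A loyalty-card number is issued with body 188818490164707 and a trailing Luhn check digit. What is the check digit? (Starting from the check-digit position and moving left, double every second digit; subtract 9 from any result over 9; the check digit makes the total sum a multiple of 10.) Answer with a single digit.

Partial digits right→left: 7 0 7 4 6 1 0 9 4 8 1 8 8 8 1
Double every second digit counting from the check-digit position (so the 1st, 3rd, 5th, ... of the partial from the right).
  doubled (with −9 where >9): 5 5 3 0 8 2 7 2 → sum 32
  kept as-is: 0 4 1 9 8 8 8 → sum 38
Total = 32 + 38 = 70.
Check digit = (10 − (70 mod 10)) mod 10 = 0.

0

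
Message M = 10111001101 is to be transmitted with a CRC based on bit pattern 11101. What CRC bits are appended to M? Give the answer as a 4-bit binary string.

Append 4 zeros: 101110011010000. Divide by 11101 (XOR where the leading bit is 1):
  pos 0: 10111 XOR 11101 = 01010
  pos 1: 10100 XOR 11101 = 01001
  pos 2: 10010 XOR 11101 = 01111
  pos 3: 11111 XOR 11101 = 00010
  pos 6: 10101 XOR 11101 = 01000
  pos 7: 10000 XOR 11101 = 01101
  pos 8: 11010 XOR 11101 = 00111
  pos 10: 11100 XOR 11101 = 00001
Remainder (last 4 bits) = 0001. This is the CRC / FCS.

0001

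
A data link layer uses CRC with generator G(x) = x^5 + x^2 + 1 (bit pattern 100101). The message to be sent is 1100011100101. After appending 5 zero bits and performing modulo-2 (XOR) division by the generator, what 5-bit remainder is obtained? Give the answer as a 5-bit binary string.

00001

Append 5 zeros: 110001110010100000. Divide by 100101 (XOR where the leading bit is 1):
  pos 0: 110001 XOR 100101 = 010100
  pos 1: 101001 XOR 100101 = 001100
  pos 3: 110010 XOR 100101 = 010111
  pos 4: 101110 XOR 100101 = 001011
  pos 6: 101110 XOR 100101 = 001011
  pos 8: 101110 XOR 100101 = 001011
  pos 10: 101100 XOR 100101 = 001001
  pos 12: 100100 XOR 100101 = 000001
Remainder (last 5 bits) = 00001. This is the CRC / FCS.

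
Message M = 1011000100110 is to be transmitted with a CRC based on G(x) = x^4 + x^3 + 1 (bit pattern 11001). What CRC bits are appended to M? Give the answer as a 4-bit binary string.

Append 4 zeros: 10110001001100000. Divide by 11001 (XOR where the leading bit is 1):
  pos 0: 10110 XOR 11001 = 01111
  pos 1: 11110 XOR 11001 = 00111
  pos 3: 11101 XOR 11001 = 00100
  pos 5: 10000 XOR 11001 = 01001
  pos 6: 10011 XOR 11001 = 01010
  pos 7: 10101 XOR 11001 = 01100
  pos 8: 11000 XOR 11001 = 00001
  pos 12: 10000 XOR 11001 = 01001
Remainder (last 4 bits) = 1001. This is the CRC / FCS.

1001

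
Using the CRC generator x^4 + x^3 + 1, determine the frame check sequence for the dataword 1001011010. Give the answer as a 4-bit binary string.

Append 4 zeros: 10010110100000. Divide by 11001 (XOR where the leading bit is 1):
  pos 0: 10010 XOR 11001 = 01011
  pos 1: 10111 XOR 11001 = 01110
  pos 2: 11101 XOR 11001 = 00100
  pos 4: 10001 XOR 11001 = 01000
  pos 5: 10000 XOR 11001 = 01001
  pos 6: 10010 XOR 11001 = 01011
  pos 7: 10110 XOR 11001 = 01111
  pos 8: 11110 XOR 11001 = 00111
Remainder (last 4 bits) = 1110. This is the CRC / FCS.

1110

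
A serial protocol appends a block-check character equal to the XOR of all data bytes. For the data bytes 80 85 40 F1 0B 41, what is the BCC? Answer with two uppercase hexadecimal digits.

XOR the bytes together:
  start with 0x80
  0x80 ⊕ 0x85 = 0x05
  0x05 ⊕ 0x40 = 0x45
  0x45 ⊕ 0xF1 = 0xB4
  0xB4 ⊕ 0x0B = 0xBF
  0xBF ⊕ 0x41 = 0xFE

FE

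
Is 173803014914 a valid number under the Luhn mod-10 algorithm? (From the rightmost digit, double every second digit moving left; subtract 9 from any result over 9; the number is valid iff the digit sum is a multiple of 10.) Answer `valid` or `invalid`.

valid

From the right, keep odd positions and double even positions (subtract 9 from any doubled value over 9):
  doubled (positions 2,4,...): 2 8 0 0 6 2 → sum 18
  kept (positions 1,3,...): 4 9 1 3 8 7 → sum 32
Total = 50.
50 mod 10 = 0, so the number is valid.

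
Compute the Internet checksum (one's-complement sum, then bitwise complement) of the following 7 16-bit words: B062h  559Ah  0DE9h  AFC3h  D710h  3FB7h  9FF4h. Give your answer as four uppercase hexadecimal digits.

One's-complement addition (fold any carry out of bit 15 back into bit 0):
  0xB062 + 0x559A = 0x105FC → wrap carry → 0x05FD
  0x05FD + 0x0DE9 = 0x013E6
  0x13E6 + 0xAFC3 = 0x0C3A9
  0xC3A9 + 0xD710 = 0x19AB9 → wrap carry → 0x9ABA
  0x9ABA + 0x3FB7 = 0x0DA71
  0xDA71 + 0x9FF4 = 0x17A65 → wrap carry → 0x7A66
One's-complement sum = 0x7A66.
Checksum = ~0x7A66 & 0xFFFF = 0x8599.

8599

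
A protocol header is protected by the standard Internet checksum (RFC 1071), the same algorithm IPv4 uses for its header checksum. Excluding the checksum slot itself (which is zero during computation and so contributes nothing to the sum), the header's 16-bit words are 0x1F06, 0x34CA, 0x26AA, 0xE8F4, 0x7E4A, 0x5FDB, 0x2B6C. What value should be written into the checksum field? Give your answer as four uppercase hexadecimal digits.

One's-complement addition (fold any carry out of bit 15 back into bit 0):
  0x1F06 + 0x34CA = 0x053D0
  0x53D0 + 0x26AA = 0x07A7A
  0x7A7A + 0xE8F4 = 0x1636E → wrap carry → 0x636F
  0x636F + 0x7E4A = 0x0E1B9
  0xE1B9 + 0x5FDB = 0x14194 → wrap carry → 0x4195
  0x4195 + 0x2B6C = 0x06D01
One's-complement sum = 0x6D01.
Checksum = ~0x6D01 & 0xFFFF = 0x92FE.

92FE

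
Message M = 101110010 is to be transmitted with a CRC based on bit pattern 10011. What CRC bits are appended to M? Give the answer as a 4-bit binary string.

Append 4 zeros: 1011100100000. Divide by 10011 (XOR where the leading bit is 1):
  pos 0: 10111 XOR 10011 = 00100
  pos 2: 10000 XOR 10011 = 00011
  pos 5: 11100 XOR 10011 = 01111
  pos 6: 11110 XOR 10011 = 01101
  pos 7: 11010 XOR 10011 = 01001
  pos 8: 10010 XOR 10011 = 00001
Remainder (last 4 bits) = 0001. This is the CRC / FCS.

0001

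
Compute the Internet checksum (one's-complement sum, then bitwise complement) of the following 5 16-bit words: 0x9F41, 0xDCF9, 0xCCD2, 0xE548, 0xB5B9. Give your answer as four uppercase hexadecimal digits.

1BEF

One's-complement addition (fold any carry out of bit 15 back into bit 0):
  0x9F41 + 0xDCF9 = 0x17C3A → wrap carry → 0x7C3B
  0x7C3B + 0xCCD2 = 0x1490D → wrap carry → 0x490E
  0x490E + 0xE548 = 0x12E56 → wrap carry → 0x2E57
  0x2E57 + 0xB5B9 = 0x0E410
One's-complement sum = 0xE410.
Checksum = ~0xE410 & 0xFFFF = 0x1BEF.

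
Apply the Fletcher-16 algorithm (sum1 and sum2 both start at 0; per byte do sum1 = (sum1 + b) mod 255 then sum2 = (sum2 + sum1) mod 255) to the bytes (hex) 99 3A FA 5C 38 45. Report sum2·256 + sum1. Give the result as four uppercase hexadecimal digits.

73A8

Running sums (mod 255):
  after byte 0 (99): sum1=153, sum2=153
  after byte 1 (3A): sum1=211, sum2=109
  after byte 2 (FA): sum1=206, sum2=60
  after byte 3 (5C): sum1=43, sum2=103
  after byte 4 (38): sum1=99, sum2=202
  after byte 5 (45): sum1=168, sum2=115
Checksum = sum2·256 + sum1 = 115·256 + 168 = 29608 = 0x73A8.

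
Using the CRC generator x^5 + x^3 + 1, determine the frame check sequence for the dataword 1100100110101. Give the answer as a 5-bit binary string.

Append 5 zeros: 110010011010100000. Divide by 101001 (XOR where the leading bit is 1):
  pos 0: 110010 XOR 101001 = 011011
  pos 1: 110110 XOR 101001 = 011111
  pos 2: 111111 XOR 101001 = 010110
  pos 3: 101101 XOR 101001 = 000100
  pos 6: 100010 XOR 101001 = 001011
  pos 8: 101110 XOR 101001 = 000111
  pos 11: 111000 XOR 101001 = 010001
  pos 12: 100010 XOR 101001 = 001011
Remainder (last 5 bits) = 01011. This is the CRC / FCS.

01011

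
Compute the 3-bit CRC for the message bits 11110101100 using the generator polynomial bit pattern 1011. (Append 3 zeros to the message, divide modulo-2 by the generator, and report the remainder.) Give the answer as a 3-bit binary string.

111

Append 3 zeros: 11110101100000. Divide by 1011 (XOR where the leading bit is 1):
  pos 0: 1111 XOR 1011 = 0100
  pos 1: 1000 XOR 1011 = 0011
  pos 3: 1110 XOR 1011 = 0101
  pos 4: 1011 XOR 1011 = 0000
  pos 8: 1000 XOR 1011 = 0011
  pos 10: 1100 XOR 1011 = 0111
Remainder (last 3 bits) = 111. This is the CRC / FCS.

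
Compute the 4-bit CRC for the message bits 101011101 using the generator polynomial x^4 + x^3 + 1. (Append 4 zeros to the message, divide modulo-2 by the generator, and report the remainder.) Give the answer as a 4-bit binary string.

0110

Append 4 zeros: 1010111010000. Divide by 11001 (XOR where the leading bit is 1):
  pos 0: 10101 XOR 11001 = 01100
  pos 1: 11001 XOR 11001 = 00000
  pos 6: 10100 XOR 11001 = 01101
  pos 7: 11010 XOR 11001 = 00011
Remainder (last 4 bits) = 0110. This is the CRC / FCS.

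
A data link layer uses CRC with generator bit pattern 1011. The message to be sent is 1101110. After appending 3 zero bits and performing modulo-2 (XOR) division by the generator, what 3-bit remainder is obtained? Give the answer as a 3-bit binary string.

Append 3 zeros: 1101110000. Divide by 1011 (XOR where the leading bit is 1):
  pos 0: 1101 XOR 1011 = 0110
  pos 1: 1101 XOR 1011 = 0110
  pos 2: 1101 XOR 1011 = 0110
  pos 3: 1100 XOR 1011 = 0111
  pos 4: 1110 XOR 1011 = 0101
  pos 5: 1010 XOR 1011 = 0001
Remainder (last 3 bits) = 010. This is the CRC / FCS.

010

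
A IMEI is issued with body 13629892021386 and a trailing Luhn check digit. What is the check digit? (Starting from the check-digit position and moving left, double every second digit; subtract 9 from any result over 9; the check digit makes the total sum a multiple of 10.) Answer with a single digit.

2

Partial digits right→left: 6 8 3 1 2 0 2 9 8 9 2 6 3 1
Double every second digit counting from the check-digit position (so the 1st, 3rd, 5th, ... of the partial from the right).
  doubled (with −9 where >9): 3 6 4 4 7 4 6 → sum 34
  kept as-is: 8 1 0 9 9 6 1 → sum 34
Total = 34 + 34 = 68.
Check digit = (10 − (68 mod 10)) mod 10 = 2.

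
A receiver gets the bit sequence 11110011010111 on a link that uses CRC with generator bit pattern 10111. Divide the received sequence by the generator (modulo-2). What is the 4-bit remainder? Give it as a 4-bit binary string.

0000

Modulo-2 division of 11110011010111 by 10111:
  pos 0: 11110 XOR 10111 = 01001
  pos 1: 10010 XOR 10111 = 00101
  pos 3: 10111 XOR 10111 = 00000
  pos 9: 10111 XOR 10111 = 00000
Remainder = 0000 (zero — the frame passes the CRC check).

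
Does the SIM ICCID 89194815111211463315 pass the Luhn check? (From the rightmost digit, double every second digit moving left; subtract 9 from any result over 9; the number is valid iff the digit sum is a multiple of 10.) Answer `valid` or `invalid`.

From the right, keep odd positions and double even positions (subtract 9 from any doubled value over 9):
  doubled (positions 2,4,...): 2 6 8 2 2 2 2 8 2 7 → sum 41
  kept (positions 1,3,...): 5 3 6 1 2 1 5 8 9 9 → sum 49
Total = 90.
90 mod 10 = 0, so the number is valid.

valid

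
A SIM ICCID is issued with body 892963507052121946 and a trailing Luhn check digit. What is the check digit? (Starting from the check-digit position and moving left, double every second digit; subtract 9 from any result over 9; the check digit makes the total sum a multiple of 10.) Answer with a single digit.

7

Partial digits right→left: 6 4 9 1 2 1 2 5 0 7 0 5 3 6 9 2 9 8
Double every second digit counting from the check-digit position (so the 1st, 3rd, 5th, ... of the partial from the right).
  doubled (with −9 where >9): 3 9 4 4 0 0 6 9 9 → sum 44
  kept as-is: 4 1 1 5 7 5 6 2 8 → sum 39
Total = 44 + 39 = 83.
Check digit = (10 − (83 mod 10)) mod 10 = 7.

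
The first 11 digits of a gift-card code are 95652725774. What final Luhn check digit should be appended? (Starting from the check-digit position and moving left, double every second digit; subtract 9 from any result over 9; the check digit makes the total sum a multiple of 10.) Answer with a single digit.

8

Partial digits right→left: 4 7 7 5 2 7 2 5 6 5 9
Double every second digit counting from the check-digit position (so the 1st, 3rd, 5th, ... of the partial from the right).
  doubled (with −9 where >9): 8 5 4 4 3 9 → sum 33
  kept as-is: 7 5 7 5 5 → sum 29
Total = 33 + 29 = 62.
Check digit = (10 − (62 mod 10)) mod 10 = 8.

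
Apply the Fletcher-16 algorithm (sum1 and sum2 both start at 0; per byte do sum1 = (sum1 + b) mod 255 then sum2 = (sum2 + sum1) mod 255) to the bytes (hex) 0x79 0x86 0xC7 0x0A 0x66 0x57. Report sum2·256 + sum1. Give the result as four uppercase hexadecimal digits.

Running sums (mod 255):
  after byte 0 (0x79): sum1=121, sum2=121
  after byte 1 (0x86): sum1=0, sum2=121
  after byte 2 (0xC7): sum1=199, sum2=65
  after byte 3 (0x0A): sum1=209, sum2=19
  after byte 4 (0x66): sum1=56, sum2=75
  after byte 5 (0x57): sum1=143, sum2=218
Checksum = sum2·256 + sum1 = 218·256 + 143 = 55951 = 0xDA8F.

DA8F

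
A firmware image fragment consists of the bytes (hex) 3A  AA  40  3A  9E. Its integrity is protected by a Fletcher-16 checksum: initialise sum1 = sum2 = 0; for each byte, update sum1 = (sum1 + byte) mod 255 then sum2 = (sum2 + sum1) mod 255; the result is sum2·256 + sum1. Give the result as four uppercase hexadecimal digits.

A1FD

Running sums (mod 255):
  after byte 0 (3A): sum1=58, sum2=58
  after byte 1 (AA): sum1=228, sum2=31
  after byte 2 (40): sum1=37, sum2=68
  after byte 3 (3A): sum1=95, sum2=163
  after byte 4 (9E): sum1=253, sum2=161
Checksum = sum2·256 + sum1 = 161·256 + 253 = 41469 = 0xA1FD.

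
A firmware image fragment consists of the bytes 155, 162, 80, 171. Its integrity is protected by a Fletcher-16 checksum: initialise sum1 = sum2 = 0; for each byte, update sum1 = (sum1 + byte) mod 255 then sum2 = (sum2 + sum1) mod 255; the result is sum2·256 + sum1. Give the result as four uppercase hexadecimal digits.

A23A

Running sums (mod 255):
  after byte 0 (155): sum1=155, sum2=155
  after byte 1 (162): sum1=62, sum2=217
  after byte 2 (80): sum1=142, sum2=104
  after byte 3 (171): sum1=58, sum2=162
Checksum = sum2·256 + sum1 = 162·256 + 58 = 41530 = 0xA23A.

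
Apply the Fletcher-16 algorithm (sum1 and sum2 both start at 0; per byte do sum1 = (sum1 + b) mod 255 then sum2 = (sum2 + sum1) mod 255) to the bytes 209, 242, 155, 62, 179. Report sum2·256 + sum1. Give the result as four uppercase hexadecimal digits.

E752

Running sums (mod 255):
  after byte 0 (209): sum1=209, sum2=209
  after byte 1 (242): sum1=196, sum2=150
  after byte 2 (155): sum1=96, sum2=246
  after byte 3 (62): sum1=158, sum2=149
  after byte 4 (179): sum1=82, sum2=231
Checksum = sum2·256 + sum1 = 231·256 + 82 = 59218 = 0xE752.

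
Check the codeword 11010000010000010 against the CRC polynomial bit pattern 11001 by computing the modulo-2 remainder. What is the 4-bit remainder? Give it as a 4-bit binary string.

0000

Modulo-2 division of 11010000010000010 by 11001:
  pos 0: 11010 XOR 11001 = 00011
  pos 3: 11000 XOR 11001 = 00001
  pos 7: 10100 XOR 11001 = 01101
  pos 8: 11010 XOR 11001 = 00011
  pos 11: 11001 XOR 11001 = 00000
Remainder = 0000 (zero — the frame passes the CRC check).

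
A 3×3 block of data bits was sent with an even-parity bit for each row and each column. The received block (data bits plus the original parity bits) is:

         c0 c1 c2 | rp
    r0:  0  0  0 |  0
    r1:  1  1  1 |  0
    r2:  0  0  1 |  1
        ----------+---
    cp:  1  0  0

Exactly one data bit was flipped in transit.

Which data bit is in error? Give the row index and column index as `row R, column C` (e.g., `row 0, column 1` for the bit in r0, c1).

Recompute each row's even parity and compare to rp:
  r0: data parity 0, sent rp 0 → ok
  r1: data parity 1, sent rp 0 → mismatch
  r2: data parity 1, sent rp 1 → ok
Recompute each column's even parity and compare to cp:
  c0: data parity 1, sent cp 1 → ok
  c1: data parity 1, sent cp 0 → mismatch
  c2: data parity 0, sent cp 0 → ok
Exactly one row (r1) and one column (c1) fail → the flipped bit is at their intersection.

row 1, column 1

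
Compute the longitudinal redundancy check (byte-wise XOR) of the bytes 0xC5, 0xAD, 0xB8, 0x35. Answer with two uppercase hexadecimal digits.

XOR the bytes together:
  start with 0xC5
  0xC5 ⊕ 0xAD = 0x68
  0x68 ⊕ 0xB8 = 0xD0
  0xD0 ⊕ 0x35 = 0xE5

E5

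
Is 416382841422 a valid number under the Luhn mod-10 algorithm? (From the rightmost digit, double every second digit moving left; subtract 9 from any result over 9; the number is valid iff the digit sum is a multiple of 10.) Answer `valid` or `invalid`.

From the right, keep odd positions and double even positions (subtract 9 from any doubled value over 9):
  doubled (positions 2,4,...): 4 2 7 7 3 8 → sum 31
  kept (positions 1,3,...): 2 4 4 2 3 1 → sum 16
Total = 47.
47 mod 10 = 7, so the number is invalid.

invalid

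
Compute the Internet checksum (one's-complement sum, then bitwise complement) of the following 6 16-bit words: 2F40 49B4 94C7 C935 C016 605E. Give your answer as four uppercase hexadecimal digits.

0899

One's-complement addition (fold any carry out of bit 15 back into bit 0):
  0x2F40 + 0x49B4 = 0x078F4
  0x78F4 + 0x94C7 = 0x10DBB → wrap carry → 0x0DBC
  0x0DBC + 0xC935 = 0x0D6F1
  0xD6F1 + 0xC016 = 0x19707 → wrap carry → 0x9708
  0x9708 + 0x605E = 0x0F766
One's-complement sum = 0xF766.
Checksum = ~0xF766 & 0xFFFF = 0x0899.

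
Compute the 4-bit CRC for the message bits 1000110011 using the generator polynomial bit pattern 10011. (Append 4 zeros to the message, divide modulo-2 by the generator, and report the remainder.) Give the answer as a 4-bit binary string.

Append 4 zeros: 10001100110000. Divide by 10011 (XOR where the leading bit is 1):
  pos 0: 10001 XOR 10011 = 00010
  pos 3: 10100 XOR 10011 = 00111
  pos 5: 11111 XOR 10011 = 01100
  pos 6: 11000 XOR 10011 = 01011
  pos 7: 10110 XOR 10011 = 00101
  pos 9: 10100 XOR 10011 = 00111
Remainder (last 4 bits) = 0111. This is the CRC / FCS.

0111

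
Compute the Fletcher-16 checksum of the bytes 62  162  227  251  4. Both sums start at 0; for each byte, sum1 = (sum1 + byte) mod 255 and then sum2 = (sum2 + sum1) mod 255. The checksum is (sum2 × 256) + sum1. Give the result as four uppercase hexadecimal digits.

Running sums (mod 255):
  after byte 0 (62): sum1=62, sum2=62
  after byte 1 (162): sum1=224, sum2=31
  after byte 2 (227): sum1=196, sum2=227
  after byte 3 (251): sum1=192, sum2=164
  after byte 4 (4): sum1=196, sum2=105
Checksum = sum2·256 + sum1 = 105·256 + 196 = 27076 = 0x69C4.

69C4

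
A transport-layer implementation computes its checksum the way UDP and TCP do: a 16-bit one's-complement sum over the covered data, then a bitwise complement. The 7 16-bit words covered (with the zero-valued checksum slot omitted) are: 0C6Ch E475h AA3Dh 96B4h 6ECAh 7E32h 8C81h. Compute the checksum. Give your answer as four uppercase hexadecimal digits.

One's-complement addition (fold any carry out of bit 15 back into bit 0):
  0x0C6C + 0xE475 = 0x0F0E1
  0xF0E1 + 0xAA3D = 0x19B1E → wrap carry → 0x9B1F
  0x9B1F + 0x96B4 = 0x131D3 → wrap carry → 0x31D4
  0x31D4 + 0x6ECA = 0x0A09E
  0xA09E + 0x7E32 = 0x11ED0 → wrap carry → 0x1ED1
  0x1ED1 + 0x8C81 = 0x0AB52
One's-complement sum = 0xAB52.
Checksum = ~0xAB52 & 0xFFFF = 0x54AD.

54AD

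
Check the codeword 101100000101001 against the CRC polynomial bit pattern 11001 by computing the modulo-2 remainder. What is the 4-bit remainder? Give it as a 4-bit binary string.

0000

Modulo-2 division of 101100000101001 by 11001:
  pos 0: 10110 XOR 11001 = 01111
  pos 1: 11110 XOR 11001 = 00111
  pos 3: 11100 XOR 11001 = 00101
  pos 5: 10101 XOR 11001 = 01100
  pos 6: 11000 XOR 11001 = 00001
  pos 10: 11001 XOR 11001 = 00000
Remainder = 0000 (zero — the frame passes the CRC check).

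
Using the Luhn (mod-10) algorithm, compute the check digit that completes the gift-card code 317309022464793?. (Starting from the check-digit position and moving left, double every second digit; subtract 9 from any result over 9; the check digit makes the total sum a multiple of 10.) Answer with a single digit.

Partial digits right→left: 3 9 7 4 6 4 2 2 0 9 0 3 7 1 3
Double every second digit counting from the check-digit position (so the 1st, 3rd, 5th, ... of the partial from the right).
  doubled (with −9 where >9): 6 5 3 4 0 0 5 6 → sum 29
  kept as-is: 9 4 4 2 9 3 1 → sum 32
Total = 29 + 32 = 61.
Check digit = (10 − (61 mod 10)) mod 10 = 9.

9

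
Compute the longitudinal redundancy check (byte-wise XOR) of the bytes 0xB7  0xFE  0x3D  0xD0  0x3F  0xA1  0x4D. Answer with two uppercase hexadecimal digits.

77

XOR the bytes together:
  start with 0xB7
  0xB7 ⊕ 0xFE = 0x49
  0x49 ⊕ 0x3D = 0x74
  0x74 ⊕ 0xD0 = 0xA4
  0xA4 ⊕ 0x3F = 0x9B
  0x9B ⊕ 0xA1 = 0x3A
  0x3A ⊕ 0x4D = 0x77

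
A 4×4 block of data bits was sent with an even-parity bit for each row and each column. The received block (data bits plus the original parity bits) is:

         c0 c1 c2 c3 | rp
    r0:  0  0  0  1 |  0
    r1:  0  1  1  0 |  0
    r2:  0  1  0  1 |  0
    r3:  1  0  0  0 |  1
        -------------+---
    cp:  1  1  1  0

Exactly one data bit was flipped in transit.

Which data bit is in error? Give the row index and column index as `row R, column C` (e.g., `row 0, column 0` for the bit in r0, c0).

Recompute each row's even parity and compare to rp:
  r0: data parity 1, sent rp 0 → mismatch
  r1: data parity 0, sent rp 0 → ok
  r2: data parity 0, sent rp 0 → ok
  r3: data parity 1, sent rp 1 → ok
Recompute each column's even parity and compare to cp:
  c0: data parity 1, sent cp 1 → ok
  c1: data parity 0, sent cp 1 → mismatch
  c2: data parity 1, sent cp 1 → ok
  c3: data parity 0, sent cp 0 → ok
Exactly one row (r0) and one column (c1) fail → the flipped bit is at their intersection.

row 0, column 1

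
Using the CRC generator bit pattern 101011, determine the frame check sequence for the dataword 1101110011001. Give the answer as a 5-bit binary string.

Append 5 zeros: 110111001100100000. Divide by 101011 (XOR where the leading bit is 1):
  pos 0: 110111 XOR 101011 = 011100
  pos 1: 111000 XOR 101011 = 010011
  pos 2: 100110 XOR 101011 = 001101
  pos 4: 110111 XOR 101011 = 011100
  pos 5: 111000 XOR 101011 = 010011
  pos 6: 100110 XOR 101011 = 001101
  pos 8: 110110 XOR 101011 = 011101
  pos 9: 111010 XOR 101011 = 010001
  pos 10: 100010 XOR 101011 = 001001
  pos 12: 100100 XOR 101011 = 001111
Remainder (last 5 bits) = 01111. This is the CRC / FCS.

01111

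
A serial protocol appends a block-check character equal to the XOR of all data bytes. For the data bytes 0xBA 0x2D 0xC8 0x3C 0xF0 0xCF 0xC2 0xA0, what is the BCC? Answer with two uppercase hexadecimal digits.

3E

XOR the bytes together:
  start with 0xBA
  0xBA ⊕ 0x2D = 0x97
  0x97 ⊕ 0xC8 = 0x5F
  0x5F ⊕ 0x3C = 0x63
  0x63 ⊕ 0xF0 = 0x93
  0x93 ⊕ 0xCF = 0x5C
  0x5C ⊕ 0xC2 = 0x9E
  0x9E ⊕ 0xA0 = 0x3E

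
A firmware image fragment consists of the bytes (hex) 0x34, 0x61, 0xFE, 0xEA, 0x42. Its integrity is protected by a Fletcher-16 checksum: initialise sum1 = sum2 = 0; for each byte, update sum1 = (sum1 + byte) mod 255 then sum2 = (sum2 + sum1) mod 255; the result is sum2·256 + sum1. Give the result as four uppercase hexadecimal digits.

9FC1

Running sums (mod 255):
  after byte 0 (0x34): sum1=52, sum2=52
  after byte 1 (0x61): sum1=149, sum2=201
  after byte 2 (0xFE): sum1=148, sum2=94
  after byte 3 (0xEA): sum1=127, sum2=221
  after byte 4 (0x42): sum1=193, sum2=159
Checksum = sum2·256 + sum1 = 159·256 + 193 = 40897 = 0x9FC1.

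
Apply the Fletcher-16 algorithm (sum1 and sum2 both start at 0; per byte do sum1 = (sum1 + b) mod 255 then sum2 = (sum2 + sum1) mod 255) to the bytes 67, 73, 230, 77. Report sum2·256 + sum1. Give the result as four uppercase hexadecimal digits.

Running sums (mod 255):
  after byte 0 (67): sum1=67, sum2=67
  after byte 1 (73): sum1=140, sum2=207
  after byte 2 (230): sum1=115, sum2=67
  after byte 3 (77): sum1=192, sum2=4
Checksum = sum2·256 + sum1 = 4·256 + 192 = 1216 = 0x04C0.

04C0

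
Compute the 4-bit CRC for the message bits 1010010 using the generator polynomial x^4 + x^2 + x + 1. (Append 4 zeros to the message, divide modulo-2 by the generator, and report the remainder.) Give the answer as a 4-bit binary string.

Append 4 zeros: 10100100000. Divide by 10111 (XOR where the leading bit is 1):
  pos 0: 10100 XOR 10111 = 00011
  pos 3: 11100 XOR 10111 = 01011
  pos 4: 10110 XOR 10111 = 00001
Remainder (last 4 bits) = 0100. This is the CRC / FCS.

0100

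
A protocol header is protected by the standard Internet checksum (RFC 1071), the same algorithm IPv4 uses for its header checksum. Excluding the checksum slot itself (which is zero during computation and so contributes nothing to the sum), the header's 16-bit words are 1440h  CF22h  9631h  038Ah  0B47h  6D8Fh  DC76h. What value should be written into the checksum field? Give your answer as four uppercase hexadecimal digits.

One's-complement addition (fold any carry out of bit 15 back into bit 0):
  0x1440 + 0xCF22 = 0x0E362
  0xE362 + 0x9631 = 0x17993 → wrap carry → 0x7994
  0x7994 + 0x038A = 0x07D1E
  0x7D1E + 0x0B47 = 0x08865
  0x8865 + 0x6D8F = 0x0F5F4
  0xF5F4 + 0xDC76 = 0x1D26A → wrap carry → 0xD26B
One's-complement sum = 0xD26B.
Checksum = ~0xD26B & 0xFFFF = 0x2D94.

2D94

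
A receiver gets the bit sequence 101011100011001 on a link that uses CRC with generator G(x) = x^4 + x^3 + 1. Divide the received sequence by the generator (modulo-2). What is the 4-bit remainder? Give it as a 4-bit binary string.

1110

Modulo-2 division of 101011100011001 by 11001:
  pos 0: 10101 XOR 11001 = 01100
  pos 1: 11001 XOR 11001 = 00000
  pos 6: 10001 XOR 11001 = 01000
  pos 7: 10001 XOR 11001 = 01000
  pos 8: 10000 XOR 11001 = 01001
  pos 9: 10010 XOR 11001 = 01011
  pos 10: 10111 XOR 11001 = 01110
Remainder = 1110 (nonzero — an error is detected).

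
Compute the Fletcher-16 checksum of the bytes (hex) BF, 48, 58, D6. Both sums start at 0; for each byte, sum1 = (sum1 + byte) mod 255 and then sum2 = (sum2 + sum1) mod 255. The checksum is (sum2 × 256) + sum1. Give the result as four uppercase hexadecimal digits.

5F37

Running sums (mod 255):
  after byte 0 (BF): sum1=191, sum2=191
  after byte 1 (48): sum1=8, sum2=199
  after byte 2 (58): sum1=96, sum2=40
  after byte 3 (D6): sum1=55, sum2=95
Checksum = sum2·256 + sum1 = 95·256 + 55 = 24375 = 0x5F37.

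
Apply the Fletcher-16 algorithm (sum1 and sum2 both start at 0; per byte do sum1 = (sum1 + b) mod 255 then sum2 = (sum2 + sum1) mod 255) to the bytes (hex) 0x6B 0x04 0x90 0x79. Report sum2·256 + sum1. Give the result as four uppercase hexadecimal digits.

5479

Running sums (mod 255):
  after byte 0 (0x6B): sum1=107, sum2=107
  after byte 1 (0x04): sum1=111, sum2=218
  after byte 2 (0x90): sum1=0, sum2=218
  after byte 3 (0x79): sum1=121, sum2=84
Checksum = sum2·256 + sum1 = 84·256 + 121 = 21625 = 0x5479.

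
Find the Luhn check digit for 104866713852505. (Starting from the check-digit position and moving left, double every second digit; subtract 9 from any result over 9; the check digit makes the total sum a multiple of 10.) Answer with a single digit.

8

Partial digits right→left: 5 0 5 2 5 8 3 1 7 6 6 8 4 0 1
Double every second digit counting from the check-digit position (so the 1st, 3rd, 5th, ... of the partial from the right).
  doubled (with −9 where >9): 1 1 1 6 5 3 8 2 → sum 27
  kept as-is: 0 2 8 1 6 8 0 → sum 25
Total = 27 + 25 = 52.
Check digit = (10 − (52 mod 10)) mod 10 = 8.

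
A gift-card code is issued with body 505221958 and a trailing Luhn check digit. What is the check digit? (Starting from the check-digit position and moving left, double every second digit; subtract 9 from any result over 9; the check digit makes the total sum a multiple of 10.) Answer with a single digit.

0

Partial digits right→left: 8 5 9 1 2 2 5 0 5
Double every second digit counting from the check-digit position (so the 1st, 3rd, 5th, ... of the partial from the right).
  doubled (with −9 where >9): 7 9 4 1 1 → sum 22
  kept as-is: 5 1 2 0 → sum 8
Total = 22 + 8 = 30.
Check digit = (10 − (30 mod 10)) mod 10 = 0.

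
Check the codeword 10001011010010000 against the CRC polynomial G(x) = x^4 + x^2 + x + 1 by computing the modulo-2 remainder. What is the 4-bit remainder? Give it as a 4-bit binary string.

0000

Modulo-2 division of 10001011010010000 by 10111:
  pos 0: 10001 XOR 10111 = 00110
  pos 2: 11001 XOR 10111 = 01110
  pos 3: 11101 XOR 10111 = 01010
  pos 4: 10100 XOR 10111 = 00011
  pos 7: 11100 XOR 10111 = 01011
  pos 8: 10111 XOR 10111 = 00000
Remainder = 0000 (zero — the frame passes the CRC check).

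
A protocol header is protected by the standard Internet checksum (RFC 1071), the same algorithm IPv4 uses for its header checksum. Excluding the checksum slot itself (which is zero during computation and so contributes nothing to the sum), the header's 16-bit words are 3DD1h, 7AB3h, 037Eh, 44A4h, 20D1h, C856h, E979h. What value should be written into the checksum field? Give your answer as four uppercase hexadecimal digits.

2CB7

One's-complement addition (fold any carry out of bit 15 back into bit 0):
  0x3DD1 + 0x7AB3 = 0x0B884
  0xB884 + 0x037E = 0x0BC02
  0xBC02 + 0x44A4 = 0x100A6 → wrap carry → 0x00A7
  0x00A7 + 0x20D1 = 0x02178
  0x2178 + 0xC856 = 0x0E9CE
  0xE9CE + 0xE979 = 0x1D347 → wrap carry → 0xD348
One's-complement sum = 0xD348.
Checksum = ~0xD348 & 0xFFFF = 0x2CB7.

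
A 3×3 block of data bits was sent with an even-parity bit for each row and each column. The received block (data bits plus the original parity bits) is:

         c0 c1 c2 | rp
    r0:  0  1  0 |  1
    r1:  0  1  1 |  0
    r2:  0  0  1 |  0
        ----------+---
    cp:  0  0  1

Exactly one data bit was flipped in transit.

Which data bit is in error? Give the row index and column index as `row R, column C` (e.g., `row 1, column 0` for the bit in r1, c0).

Recompute each row's even parity and compare to rp:
  r0: data parity 1, sent rp 1 → ok
  r1: data parity 0, sent rp 0 → ok
  r2: data parity 1, sent rp 0 → mismatch
Recompute each column's even parity and compare to cp:
  c0: data parity 0, sent cp 0 → ok
  c1: data parity 0, sent cp 0 → ok
  c2: data parity 0, sent cp 1 → mismatch
Exactly one row (r2) and one column (c2) fail → the flipped bit is at their intersection.

row 2, column 2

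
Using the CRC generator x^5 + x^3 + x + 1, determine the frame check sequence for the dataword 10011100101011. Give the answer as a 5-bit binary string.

Append 5 zeros: 1001110010101100000. Divide by 101011 (XOR where the leading bit is 1):
  pos 0: 100111 XOR 101011 = 001100
  pos 2: 110000 XOR 101011 = 011011
  pos 3: 110111 XOR 101011 = 011100
  pos 4: 111000 XOR 101011 = 010011
  pos 5: 100111 XOR 101011 = 001100
  pos 7: 110001 XOR 101011 = 011010
  pos 8: 110101 XOR 101011 = 011110
  pos 9: 111100 XOR 101011 = 010111
  pos 10: 101110 XOR 101011 = 000101
  pos 13: 101000 XOR 101011 = 000011
Remainder (last 5 bits) = 00011. This is the CRC / FCS.

00011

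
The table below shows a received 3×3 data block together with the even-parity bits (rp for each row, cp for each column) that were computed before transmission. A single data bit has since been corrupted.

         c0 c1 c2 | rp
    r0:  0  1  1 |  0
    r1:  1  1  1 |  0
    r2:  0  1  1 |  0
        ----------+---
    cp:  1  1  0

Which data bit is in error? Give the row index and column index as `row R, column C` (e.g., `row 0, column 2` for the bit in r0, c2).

Recompute each row's even parity and compare to rp:
  r0: data parity 0, sent rp 0 → ok
  r1: data parity 1, sent rp 0 → mismatch
  r2: data parity 0, sent rp 0 → ok
Recompute each column's even parity and compare to cp:
  c0: data parity 1, sent cp 1 → ok
  c1: data parity 1, sent cp 1 → ok
  c2: data parity 1, sent cp 0 → mismatch
Exactly one row (r1) and one column (c2) fail → the flipped bit is at their intersection.

row 1, column 2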